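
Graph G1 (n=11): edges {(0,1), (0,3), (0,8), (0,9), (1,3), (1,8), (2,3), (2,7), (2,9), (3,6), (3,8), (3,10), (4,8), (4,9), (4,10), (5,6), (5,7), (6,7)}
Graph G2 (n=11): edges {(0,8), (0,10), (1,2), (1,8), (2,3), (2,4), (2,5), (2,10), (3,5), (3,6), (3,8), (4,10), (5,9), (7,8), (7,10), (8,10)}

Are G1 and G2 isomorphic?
No, not isomorphic

The graphs are NOT isomorphic.

Degrees in G1: deg(0)=4, deg(1)=3, deg(2)=3, deg(3)=6, deg(4)=3, deg(5)=2, deg(6)=3, deg(7)=3, deg(8)=4, deg(9)=3, deg(10)=2.
Sorted degree sequence of G1: [6, 4, 4, 3, 3, 3, 3, 3, 3, 2, 2].
Degrees in G2: deg(0)=2, deg(1)=2, deg(2)=5, deg(3)=4, deg(4)=2, deg(5)=3, deg(6)=1, deg(7)=2, deg(8)=5, deg(9)=1, deg(10)=5.
Sorted degree sequence of G2: [5, 5, 5, 4, 3, 2, 2, 2, 2, 1, 1].
The (sorted) degree sequence is an isomorphism invariant, so since G1 and G2 have different degree sequences they cannot be isomorphic.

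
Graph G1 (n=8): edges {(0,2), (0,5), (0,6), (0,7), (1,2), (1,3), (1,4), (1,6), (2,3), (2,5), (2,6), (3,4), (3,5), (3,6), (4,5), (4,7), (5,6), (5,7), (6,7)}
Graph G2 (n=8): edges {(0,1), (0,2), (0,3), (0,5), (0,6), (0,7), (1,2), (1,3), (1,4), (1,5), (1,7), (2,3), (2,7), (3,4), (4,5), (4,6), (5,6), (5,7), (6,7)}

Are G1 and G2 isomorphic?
Yes, isomorphic

The graphs are isomorphic.
One valid mapping φ: V(G1) → V(G2): 0→2, 1→6, 2→7, 3→5, 4→4, 5→1, 6→0, 7→3

Verify φ preserves adjacency — for each edge of G1, its image is an edge of G2:
  (0,2) → (φ(0),φ(2)) = (2,7) ∈ E(G2) ✓
  (0,5) → (φ(0),φ(5)) = (1,2) ∈ E(G2) ✓
  (0,6) → (φ(0),φ(6)) = (0,2) ∈ E(G2) ✓
  (0,7) → (φ(0),φ(7)) = (2,3) ∈ E(G2) ✓
  (1,2) → (φ(1),φ(2)) = (6,7) ∈ E(G2) ✓
  (1,3) → (φ(1),φ(3)) = (5,6) ∈ E(G2) ✓
  (1,4) → (φ(1),φ(4)) = (4,6) ∈ E(G2) ✓
  (1,6) → (φ(1),φ(6)) = (0,6) ∈ E(G2) ✓
  (2,3) → (φ(2),φ(3)) = (5,7) ∈ E(G2) ✓
  (2,5) → (φ(2),φ(5)) = (1,7) ∈ E(G2) ✓
  (2,6) → (φ(2),φ(6)) = (0,7) ∈ E(G2) ✓
  (3,4) → (φ(3),φ(4)) = (4,5) ∈ E(G2) ✓
  (3,5) → (φ(3),φ(5)) = (1,5) ∈ E(G2) ✓
  (3,6) → (φ(3),φ(6)) = (0,5) ∈ E(G2) ✓
  (4,5) → (φ(4),φ(5)) = (1,4) ∈ E(G2) ✓
  (4,7) → (φ(4),φ(7)) = (3,4) ∈ E(G2) ✓
  (5,6) → (φ(5),φ(6)) = (0,1) ∈ E(G2) ✓
  (5,7) → (φ(5),φ(7)) = (1,3) ∈ E(G2) ✓
  (6,7) → (φ(6),φ(7)) = (0,3) ∈ E(G2) ✓
All 19 edges of G1 map to edges of G2, and |E(G1)| = |E(G2)| = 19, so φ is a bijection on edges as well as vertices. Hence G1 ≅ G2.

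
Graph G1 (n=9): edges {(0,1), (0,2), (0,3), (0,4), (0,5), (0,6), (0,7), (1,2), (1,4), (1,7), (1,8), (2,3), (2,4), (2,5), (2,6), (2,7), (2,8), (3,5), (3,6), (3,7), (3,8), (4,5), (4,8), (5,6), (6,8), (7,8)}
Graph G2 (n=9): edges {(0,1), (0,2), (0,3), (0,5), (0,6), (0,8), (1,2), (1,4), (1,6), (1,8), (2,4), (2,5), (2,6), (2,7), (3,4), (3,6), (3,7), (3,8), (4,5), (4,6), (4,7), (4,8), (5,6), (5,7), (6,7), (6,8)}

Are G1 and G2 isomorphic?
Yes, isomorphic

The graphs are isomorphic.
One valid mapping φ: V(G1) → V(G2): 0→4, 1→8, 2→6, 3→2, 4→3, 5→7, 6→5, 7→1, 8→0

Verify φ preserves adjacency — for each edge of G1, its image is an edge of G2:
  (0,1) → (φ(0),φ(1)) = (4,8) ∈ E(G2) ✓
  (0,2) → (φ(0),φ(2)) = (4,6) ∈ E(G2) ✓
  (0,3) → (φ(0),φ(3)) = (2,4) ∈ E(G2) ✓
  (0,4) → (φ(0),φ(4)) = (3,4) ∈ E(G2) ✓
  (0,5) → (φ(0),φ(5)) = (4,7) ∈ E(G2) ✓
  (0,6) → (φ(0),φ(6)) = (4,5) ∈ E(G2) ✓
  (0,7) → (φ(0),φ(7)) = (1,4) ∈ E(G2) ✓
  (1,2) → (φ(1),φ(2)) = (6,8) ∈ E(G2) ✓
  (1,4) → (φ(1),φ(4)) = (3,8) ∈ E(G2) ✓
  (1,7) → (φ(1),φ(7)) = (1,8) ∈ E(G2) ✓
  (1,8) → (φ(1),φ(8)) = (0,8) ∈ E(G2) ✓
  (2,3) → (φ(2),φ(3)) = (2,6) ∈ E(G2) ✓
  (2,4) → (φ(2),φ(4)) = (3,6) ∈ E(G2) ✓
  (2,5) → (φ(2),φ(5)) = (6,7) ∈ E(G2) ✓
  (2,6) → (φ(2),φ(6)) = (5,6) ∈ E(G2) ✓
  (2,7) → (φ(2),φ(7)) = (1,6) ∈ E(G2) ✓
  (2,8) → (φ(2),φ(8)) = (0,6) ∈ E(G2) ✓
  (3,5) → (φ(3),φ(5)) = (2,7) ∈ E(G2) ✓
  (3,6) → (φ(3),φ(6)) = (2,5) ∈ E(G2) ✓
  (3,7) → (φ(3),φ(7)) = (1,2) ∈ E(G2) ✓
  (3,8) → (φ(3),φ(8)) = (0,2) ∈ E(G2) ✓
  (4,5) → (φ(4),φ(5)) = (3,7) ∈ E(G2) ✓
  (4,8) → (φ(4),φ(8)) = (0,3) ∈ E(G2) ✓
  (5,6) → (φ(5),φ(6)) = (5,7) ∈ E(G2) ✓
  (6,8) → (φ(6),φ(8)) = (0,5) ∈ E(G2) ✓
  (7,8) → (φ(7),φ(8)) = (0,1) ∈ E(G2) ✓
All 26 edges of G1 map to edges of G2, and |E(G1)| = |E(G2)| = 26, so φ is a bijection on edges as well as vertices. Hence G1 ≅ G2.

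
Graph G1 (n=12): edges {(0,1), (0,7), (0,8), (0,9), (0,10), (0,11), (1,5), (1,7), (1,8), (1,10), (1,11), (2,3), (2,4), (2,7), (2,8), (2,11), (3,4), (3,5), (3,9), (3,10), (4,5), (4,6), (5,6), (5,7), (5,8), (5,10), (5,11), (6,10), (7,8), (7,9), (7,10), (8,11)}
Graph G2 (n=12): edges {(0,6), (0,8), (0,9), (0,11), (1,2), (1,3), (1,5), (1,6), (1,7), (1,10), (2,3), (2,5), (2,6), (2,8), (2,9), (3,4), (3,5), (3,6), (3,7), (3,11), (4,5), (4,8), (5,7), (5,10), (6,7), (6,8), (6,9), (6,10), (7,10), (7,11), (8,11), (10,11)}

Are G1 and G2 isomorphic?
Yes, isomorphic

The graphs are isomorphic.
One valid mapping φ: V(G1) → V(G2): 0→5, 1→1, 2→11, 3→8, 4→0, 5→6, 6→9, 7→3, 8→7, 9→4, 10→2, 11→10

Verify φ preserves adjacency — for each edge of G1, its image is an edge of G2:
  (0,1) → (φ(0),φ(1)) = (1,5) ∈ E(G2) ✓
  (0,7) → (φ(0),φ(7)) = (3,5) ∈ E(G2) ✓
  (0,8) → (φ(0),φ(8)) = (5,7) ∈ E(G2) ✓
  (0,9) → (φ(0),φ(9)) = (4,5) ∈ E(G2) ✓
  (0,10) → (φ(0),φ(10)) = (2,5) ∈ E(G2) ✓
  (0,11) → (φ(0),φ(11)) = (5,10) ∈ E(G2) ✓
  (1,5) → (φ(1),φ(5)) = (1,6) ∈ E(G2) ✓
  (1,7) → (φ(1),φ(7)) = (1,3) ∈ E(G2) ✓
  (1,8) → (φ(1),φ(8)) = (1,7) ∈ E(G2) ✓
  (1,10) → (φ(1),φ(10)) = (1,2) ∈ E(G2) ✓
  (1,11) → (φ(1),φ(11)) = (1,10) ∈ E(G2) ✓
  (2,3) → (φ(2),φ(3)) = (8,11) ∈ E(G2) ✓
  (2,4) → (φ(2),φ(4)) = (0,11) ∈ E(G2) ✓
  (2,7) → (φ(2),φ(7)) = (3,11) ∈ E(G2) ✓
  (2,8) → (φ(2),φ(8)) = (7,11) ∈ E(G2) ✓
  (2,11) → (φ(2),φ(11)) = (10,11) ∈ E(G2) ✓
  (3,4) → (φ(3),φ(4)) = (0,8) ∈ E(G2) ✓
  (3,5) → (φ(3),φ(5)) = (6,8) ∈ E(G2) ✓
  (3,9) → (φ(3),φ(9)) = (4,8) ∈ E(G2) ✓
  (3,10) → (φ(3),φ(10)) = (2,8) ∈ E(G2) ✓
  (4,5) → (φ(4),φ(5)) = (0,6) ∈ E(G2) ✓
  (4,6) → (φ(4),φ(6)) = (0,9) ∈ E(G2) ✓
  (5,6) → (φ(5),φ(6)) = (6,9) ∈ E(G2) ✓
  (5,7) → (φ(5),φ(7)) = (3,6) ∈ E(G2) ✓
  (5,8) → (φ(5),φ(8)) = (6,7) ∈ E(G2) ✓
  (5,10) → (φ(5),φ(10)) = (2,6) ∈ E(G2) ✓
  (5,11) → (φ(5),φ(11)) = (6,10) ∈ E(G2) ✓
  (6,10) → (φ(6),φ(10)) = (2,9) ∈ E(G2) ✓
  (7,8) → (φ(7),φ(8)) = (3,7) ∈ E(G2) ✓
  (7,9) → (φ(7),φ(9)) = (3,4) ∈ E(G2) ✓
  (7,10) → (φ(7),φ(10)) = (2,3) ∈ E(G2) ✓
  (8,11) → (φ(8),φ(11)) = (7,10) ∈ E(G2) ✓
All 32 edges of G1 map to edges of G2, and |E(G1)| = |E(G2)| = 32, so φ is a bijection on edges as well as vertices. Hence G1 ≅ G2.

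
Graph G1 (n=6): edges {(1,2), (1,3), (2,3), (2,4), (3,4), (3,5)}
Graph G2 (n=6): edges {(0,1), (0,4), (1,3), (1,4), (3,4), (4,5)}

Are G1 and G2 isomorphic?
Yes, isomorphic

The graphs are isomorphic.
One valid mapping φ: V(G1) → V(G2): 0→2, 1→3, 2→1, 3→4, 4→0, 5→5

Verify φ preserves adjacency — for each edge of G1, its image is an edge of G2:
  (1,2) → (φ(1),φ(2)) = (1,3) ∈ E(G2) ✓
  (1,3) → (φ(1),φ(3)) = (3,4) ∈ E(G2) ✓
  (2,3) → (φ(2),φ(3)) = (1,4) ∈ E(G2) ✓
  (2,4) → (φ(2),φ(4)) = (0,1) ∈ E(G2) ✓
  (3,4) → (φ(3),φ(4)) = (0,4) ∈ E(G2) ✓
  (3,5) → (φ(3),φ(5)) = (4,5) ∈ E(G2) ✓
All 6 edges of G1 map to edges of G2, and |E(G1)| = |E(G2)| = 6, so φ is a bijection on edges as well as vertices. Hence G1 ≅ G2.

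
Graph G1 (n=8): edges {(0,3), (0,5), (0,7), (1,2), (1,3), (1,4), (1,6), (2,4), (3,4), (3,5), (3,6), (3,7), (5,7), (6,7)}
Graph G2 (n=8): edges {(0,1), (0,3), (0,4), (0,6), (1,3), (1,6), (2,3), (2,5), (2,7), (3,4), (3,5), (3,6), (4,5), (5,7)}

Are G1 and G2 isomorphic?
Yes, isomorphic

The graphs are isomorphic.
One valid mapping φ: V(G1) → V(G2): 0→6, 1→5, 2→7, 3→3, 4→2, 5→1, 6→4, 7→0

Verify φ preserves adjacency — for each edge of G1, its image is an edge of G2:
  (0,3) → (φ(0),φ(3)) = (3,6) ∈ E(G2) ✓
  (0,5) → (φ(0),φ(5)) = (1,6) ∈ E(G2) ✓
  (0,7) → (φ(0),φ(7)) = (0,6) ∈ E(G2) ✓
  (1,2) → (φ(1),φ(2)) = (5,7) ∈ E(G2) ✓
  (1,3) → (φ(1),φ(3)) = (3,5) ∈ E(G2) ✓
  (1,4) → (φ(1),φ(4)) = (2,5) ∈ E(G2) ✓
  (1,6) → (φ(1),φ(6)) = (4,5) ∈ E(G2) ✓
  (2,4) → (φ(2),φ(4)) = (2,7) ∈ E(G2) ✓
  (3,4) → (φ(3),φ(4)) = (2,3) ∈ E(G2) ✓
  (3,5) → (φ(3),φ(5)) = (1,3) ∈ E(G2) ✓
  (3,6) → (φ(3),φ(6)) = (3,4) ∈ E(G2) ✓
  (3,7) → (φ(3),φ(7)) = (0,3) ∈ E(G2) ✓
  (5,7) → (φ(5),φ(7)) = (0,1) ∈ E(G2) ✓
  (6,7) → (φ(6),φ(7)) = (0,4) ∈ E(G2) ✓
All 14 edges of G1 map to edges of G2, and |E(G1)| = |E(G2)| = 14, so φ is a bijection on edges as well as vertices. Hence G1 ≅ G2.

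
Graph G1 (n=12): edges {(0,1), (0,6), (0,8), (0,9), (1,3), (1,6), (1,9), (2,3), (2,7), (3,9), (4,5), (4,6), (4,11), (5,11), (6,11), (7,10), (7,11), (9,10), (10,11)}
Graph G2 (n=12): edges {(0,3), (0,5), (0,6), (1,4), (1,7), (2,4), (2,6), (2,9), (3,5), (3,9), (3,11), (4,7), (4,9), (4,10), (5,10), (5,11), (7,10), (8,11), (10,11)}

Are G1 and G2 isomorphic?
Yes, isomorphic

The graphs are isomorphic.
One valid mapping φ: V(G1) → V(G2): 0→11, 1→5, 2→6, 3→0, 4→7, 5→1, 6→10, 7→2, 8→8, 9→3, 10→9, 11→4

Verify φ preserves adjacency — for each edge of G1, its image is an edge of G2:
  (0,1) → (φ(0),φ(1)) = (5,11) ∈ E(G2) ✓
  (0,6) → (φ(0),φ(6)) = (10,11) ∈ E(G2) ✓
  (0,8) → (φ(0),φ(8)) = (8,11) ∈ E(G2) ✓
  (0,9) → (φ(0),φ(9)) = (3,11) ∈ E(G2) ✓
  (1,3) → (φ(1),φ(3)) = (0,5) ∈ E(G2) ✓
  (1,6) → (φ(1),φ(6)) = (5,10) ∈ E(G2) ✓
  (1,9) → (φ(1),φ(9)) = (3,5) ∈ E(G2) ✓
  (2,3) → (φ(2),φ(3)) = (0,6) ∈ E(G2) ✓
  (2,7) → (φ(2),φ(7)) = (2,6) ∈ E(G2) ✓
  (3,9) → (φ(3),φ(9)) = (0,3) ∈ E(G2) ✓
  (4,5) → (φ(4),φ(5)) = (1,7) ∈ E(G2) ✓
  (4,6) → (φ(4),φ(6)) = (7,10) ∈ E(G2) ✓
  (4,11) → (φ(4),φ(11)) = (4,7) ∈ E(G2) ✓
  (5,11) → (φ(5),φ(11)) = (1,4) ∈ E(G2) ✓
  (6,11) → (φ(6),φ(11)) = (4,10) ∈ E(G2) ✓
  (7,10) → (φ(7),φ(10)) = (2,9) ∈ E(G2) ✓
  (7,11) → (φ(7),φ(11)) = (2,4) ∈ E(G2) ✓
  (9,10) → (φ(9),φ(10)) = (3,9) ∈ E(G2) ✓
  (10,11) → (φ(10),φ(11)) = (4,9) ∈ E(G2) ✓
All 19 edges of G1 map to edges of G2, and |E(G1)| = |E(G2)| = 19, so φ is a bijection on edges as well as vertices. Hence G1 ≅ G2.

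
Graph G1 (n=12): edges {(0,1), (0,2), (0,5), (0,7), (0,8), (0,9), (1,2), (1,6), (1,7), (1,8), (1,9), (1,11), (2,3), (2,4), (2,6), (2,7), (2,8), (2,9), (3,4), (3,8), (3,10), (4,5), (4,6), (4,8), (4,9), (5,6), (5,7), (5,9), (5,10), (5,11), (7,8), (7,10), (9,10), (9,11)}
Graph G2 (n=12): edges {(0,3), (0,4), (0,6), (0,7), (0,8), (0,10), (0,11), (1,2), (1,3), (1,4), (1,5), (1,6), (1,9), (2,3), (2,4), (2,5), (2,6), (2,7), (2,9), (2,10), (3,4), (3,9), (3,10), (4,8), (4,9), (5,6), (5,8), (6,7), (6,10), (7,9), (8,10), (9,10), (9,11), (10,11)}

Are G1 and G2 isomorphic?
Yes, isomorphic

The graphs are isomorphic.
One valid mapping φ: V(G1) → V(G2): 0→3, 1→9, 2→2, 3→5, 4→6, 5→0, 6→7, 7→4, 8→1, 9→10, 10→8, 11→11

Verify φ preserves adjacency — for each edge of G1, its image is an edge of G2:
  (0,1) → (φ(0),φ(1)) = (3,9) ∈ E(G2) ✓
  (0,2) → (φ(0),φ(2)) = (2,3) ∈ E(G2) ✓
  (0,5) → (φ(0),φ(5)) = (0,3) ∈ E(G2) ✓
  (0,7) → (φ(0),φ(7)) = (3,4) ∈ E(G2) ✓
  (0,8) → (φ(0),φ(8)) = (1,3) ∈ E(G2) ✓
  (0,9) → (φ(0),φ(9)) = (3,10) ∈ E(G2) ✓
  (1,2) → (φ(1),φ(2)) = (2,9) ∈ E(G2) ✓
  (1,6) → (φ(1),φ(6)) = (7,9) ∈ E(G2) ✓
  (1,7) → (φ(1),φ(7)) = (4,9) ∈ E(G2) ✓
  (1,8) → (φ(1),φ(8)) = (1,9) ∈ E(G2) ✓
  (1,9) → (φ(1),φ(9)) = (9,10) ∈ E(G2) ✓
  (1,11) → (φ(1),φ(11)) = (9,11) ∈ E(G2) ✓
  (2,3) → (φ(2),φ(3)) = (2,5) ∈ E(G2) ✓
  (2,4) → (φ(2),φ(4)) = (2,6) ∈ E(G2) ✓
  (2,6) → (φ(2),φ(6)) = (2,7) ∈ E(G2) ✓
  (2,7) → (φ(2),φ(7)) = (2,4) ∈ E(G2) ✓
  (2,8) → (φ(2),φ(8)) = (1,2) ∈ E(G2) ✓
  (2,9) → (φ(2),φ(9)) = (2,10) ∈ E(G2) ✓
  (3,4) → (φ(3),φ(4)) = (5,6) ∈ E(G2) ✓
  (3,8) → (φ(3),φ(8)) = (1,5) ∈ E(G2) ✓
  (3,10) → (φ(3),φ(10)) = (5,8) ∈ E(G2) ✓
  (4,5) → (φ(4),φ(5)) = (0,6) ∈ E(G2) ✓
  (4,6) → (φ(4),φ(6)) = (6,7) ∈ E(G2) ✓
  (4,8) → (φ(4),φ(8)) = (1,6) ∈ E(G2) ✓
  (4,9) → (φ(4),φ(9)) = (6,10) ∈ E(G2) ✓
  (5,6) → (φ(5),φ(6)) = (0,7) ∈ E(G2) ✓
  (5,7) → (φ(5),φ(7)) = (0,4) ∈ E(G2) ✓
  (5,9) → (φ(5),φ(9)) = (0,10) ∈ E(G2) ✓
  (5,10) → (φ(5),φ(10)) = (0,8) ∈ E(G2) ✓
  (5,11) → (φ(5),φ(11)) = (0,11) ∈ E(G2) ✓
  (7,8) → (φ(7),φ(8)) = (1,4) ∈ E(G2) ✓
  (7,10) → (φ(7),φ(10)) = (4,8) ∈ E(G2) ✓
  (9,10) → (φ(9),φ(10)) = (8,10) ∈ E(G2) ✓
  (9,11) → (φ(9),φ(11)) = (10,11) ∈ E(G2) ✓
All 34 edges of G1 map to edges of G2, and |E(G1)| = |E(G2)| = 34, so φ is a bijection on edges as well as vertices. Hence G1 ≅ G2.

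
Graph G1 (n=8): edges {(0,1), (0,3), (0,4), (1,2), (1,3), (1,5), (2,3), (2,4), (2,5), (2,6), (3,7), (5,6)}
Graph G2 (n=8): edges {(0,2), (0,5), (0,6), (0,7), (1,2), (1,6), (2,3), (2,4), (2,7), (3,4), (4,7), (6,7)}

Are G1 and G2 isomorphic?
Yes, isomorphic

The graphs are isomorphic.
One valid mapping φ: V(G1) → V(G2): 0→6, 1→7, 2→2, 3→0, 4→1, 5→4, 6→3, 7→5

Verify φ preserves adjacency — for each edge of G1, its image is an edge of G2:
  (0,1) → (φ(0),φ(1)) = (6,7) ∈ E(G2) ✓
  (0,3) → (φ(0),φ(3)) = (0,6) ∈ E(G2) ✓
  (0,4) → (φ(0),φ(4)) = (1,6) ∈ E(G2) ✓
  (1,2) → (φ(1),φ(2)) = (2,7) ∈ E(G2) ✓
  (1,3) → (φ(1),φ(3)) = (0,7) ∈ E(G2) ✓
  (1,5) → (φ(1),φ(5)) = (4,7) ∈ E(G2) ✓
  (2,3) → (φ(2),φ(3)) = (0,2) ∈ E(G2) ✓
  (2,4) → (φ(2),φ(4)) = (1,2) ∈ E(G2) ✓
  (2,5) → (φ(2),φ(5)) = (2,4) ∈ E(G2) ✓
  (2,6) → (φ(2),φ(6)) = (2,3) ∈ E(G2) ✓
  (3,7) → (φ(3),φ(7)) = (0,5) ∈ E(G2) ✓
  (5,6) → (φ(5),φ(6)) = (3,4) ∈ E(G2) ✓
All 12 edges of G1 map to edges of G2, and |E(G1)| = |E(G2)| = 12, so φ is a bijection on edges as well as vertices. Hence G1 ≅ G2.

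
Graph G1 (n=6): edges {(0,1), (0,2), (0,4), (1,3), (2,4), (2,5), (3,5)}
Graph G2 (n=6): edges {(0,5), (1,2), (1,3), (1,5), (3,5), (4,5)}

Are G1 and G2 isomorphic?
No, not isomorphic

The graphs are NOT isomorphic.

Degrees in G1: deg(0)=3, deg(1)=2, deg(2)=3, deg(3)=2, deg(4)=2, deg(5)=2.
Sorted degree sequence of G1: [3, 3, 2, 2, 2, 2].
Degrees in G2: deg(0)=1, deg(1)=3, deg(2)=1, deg(3)=2, deg(4)=1, deg(5)=4.
Sorted degree sequence of G2: [4, 3, 2, 1, 1, 1].
The (sorted) degree sequence is an isomorphism invariant, so since G1 and G2 have different degree sequences they cannot be isomorphic.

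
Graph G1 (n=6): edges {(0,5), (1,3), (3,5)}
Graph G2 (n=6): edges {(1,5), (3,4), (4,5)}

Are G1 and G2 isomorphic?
Yes, isomorphic

The graphs are isomorphic.
One valid mapping φ: V(G1) → V(G2): 0→1, 1→3, 2→0, 3→4, 4→2, 5→5

Verify φ preserves adjacency — for each edge of G1, its image is an edge of G2:
  (0,5) → (φ(0),φ(5)) = (1,5) ∈ E(G2) ✓
  (1,3) → (φ(1),φ(3)) = (3,4) ∈ E(G2) ✓
  (3,5) → (φ(3),φ(5)) = (4,5) ∈ E(G2) ✓
All 3 edges of G1 map to edges of G2, and |E(G1)| = |E(G2)| = 3, so φ is a bijection on edges as well as vertices. Hence G1 ≅ G2.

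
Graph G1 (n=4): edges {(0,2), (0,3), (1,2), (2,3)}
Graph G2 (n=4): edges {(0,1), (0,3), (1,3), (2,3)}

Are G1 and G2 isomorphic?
Yes, isomorphic

The graphs are isomorphic.
One valid mapping φ: V(G1) → V(G2): 0→0, 1→2, 2→3, 3→1

Verify φ preserves adjacency — for each edge of G1, its image is an edge of G2:
  (0,2) → (φ(0),φ(2)) = (0,3) ∈ E(G2) ✓
  (0,3) → (φ(0),φ(3)) = (0,1) ∈ E(G2) ✓
  (1,2) → (φ(1),φ(2)) = (2,3) ∈ E(G2) ✓
  (2,3) → (φ(2),φ(3)) = (1,3) ∈ E(G2) ✓
All 4 edges of G1 map to edges of G2, and |E(G1)| = |E(G2)| = 4, so φ is a bijection on edges as well as vertices. Hence G1 ≅ G2.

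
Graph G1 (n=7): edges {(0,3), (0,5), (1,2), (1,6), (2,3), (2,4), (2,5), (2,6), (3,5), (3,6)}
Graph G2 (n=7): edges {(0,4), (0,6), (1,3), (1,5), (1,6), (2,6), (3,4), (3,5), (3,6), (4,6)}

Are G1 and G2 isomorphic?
Yes, isomorphic

The graphs are isomorphic.
One valid mapping φ: V(G1) → V(G2): 0→5, 1→0, 2→6, 3→3, 4→2, 5→1, 6→4

Verify φ preserves adjacency — for each edge of G1, its image is an edge of G2:
  (0,3) → (φ(0),φ(3)) = (3,5) ∈ E(G2) ✓
  (0,5) → (φ(0),φ(5)) = (1,5) ∈ E(G2) ✓
  (1,2) → (φ(1),φ(2)) = (0,6) ∈ E(G2) ✓
  (1,6) → (φ(1),φ(6)) = (0,4) ∈ E(G2) ✓
  (2,3) → (φ(2),φ(3)) = (3,6) ∈ E(G2) ✓
  (2,4) → (φ(2),φ(4)) = (2,6) ∈ E(G2) ✓
  (2,5) → (φ(2),φ(5)) = (1,6) ∈ E(G2) ✓
  (2,6) → (φ(2),φ(6)) = (4,6) ∈ E(G2) ✓
  (3,5) → (φ(3),φ(5)) = (1,3) ∈ E(G2) ✓
  (3,6) → (φ(3),φ(6)) = (3,4) ∈ E(G2) ✓
All 10 edges of G1 map to edges of G2, and |E(G1)| = |E(G2)| = 10, so φ is a bijection on edges as well as vertices. Hence G1 ≅ G2.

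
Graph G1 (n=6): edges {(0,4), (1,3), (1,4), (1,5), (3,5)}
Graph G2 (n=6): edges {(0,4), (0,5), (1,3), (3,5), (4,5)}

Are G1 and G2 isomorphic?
Yes, isomorphic

The graphs are isomorphic.
One valid mapping φ: V(G1) → V(G2): 0→1, 1→5, 2→2, 3→0, 4→3, 5→4

Verify φ preserves adjacency — for each edge of G1, its image is an edge of G2:
  (0,4) → (φ(0),φ(4)) = (1,3) ∈ E(G2) ✓
  (1,3) → (φ(1),φ(3)) = (0,5) ∈ E(G2) ✓
  (1,4) → (φ(1),φ(4)) = (3,5) ∈ E(G2) ✓
  (1,5) → (φ(1),φ(5)) = (4,5) ∈ E(G2) ✓
  (3,5) → (φ(3),φ(5)) = (0,4) ∈ E(G2) ✓
All 5 edges of G1 map to edges of G2, and |E(G1)| = |E(G2)| = 5, so φ is a bijection on edges as well as vertices. Hence G1 ≅ G2.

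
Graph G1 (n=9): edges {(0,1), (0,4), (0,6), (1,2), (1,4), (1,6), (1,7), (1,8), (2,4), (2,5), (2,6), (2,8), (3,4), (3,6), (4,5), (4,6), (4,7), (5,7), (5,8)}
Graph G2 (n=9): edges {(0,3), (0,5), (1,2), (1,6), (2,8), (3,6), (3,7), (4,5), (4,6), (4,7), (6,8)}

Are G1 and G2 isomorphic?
No, not isomorphic

The graphs are NOT isomorphic.

Counting triangles (3-cliques): G1 has 13, G2 has 0.
Triangle count is an isomorphism invariant, so differing triangle counts rule out isomorphism.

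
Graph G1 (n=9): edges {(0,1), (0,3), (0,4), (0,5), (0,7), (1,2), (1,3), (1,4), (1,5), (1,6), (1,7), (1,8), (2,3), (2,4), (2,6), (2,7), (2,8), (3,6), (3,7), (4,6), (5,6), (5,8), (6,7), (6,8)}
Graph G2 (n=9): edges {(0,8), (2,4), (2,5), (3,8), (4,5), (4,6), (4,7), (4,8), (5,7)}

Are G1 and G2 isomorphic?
No, not isomorphic

The graphs are NOT isomorphic.

Connected components of G1: 1 component(s) with vertex sets [[0, 1, 2, 3, 4, 5, 6, 7, 8]], sizes [9].
Connected components of G2: 2 component(s) with vertex sets [[1], [0, 2, 3, 4, 5, 6, 7, 8]], sizes [1, 8].
The number of connected components (and the multiset of component sizes) is an isomorphism invariant — an isomorphism maps each component of G1 bijectively onto a component of G2. Since G1 has 1 component(s) and G2 has 2, they cannot be isomorphic.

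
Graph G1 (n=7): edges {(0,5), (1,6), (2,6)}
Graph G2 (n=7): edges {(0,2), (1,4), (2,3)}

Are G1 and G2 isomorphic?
Yes, isomorphic

The graphs are isomorphic.
One valid mapping φ: V(G1) → V(G2): 0→1, 1→3, 2→0, 3→6, 4→5, 5→4, 6→2

Verify φ preserves adjacency — for each edge of G1, its image is an edge of G2:
  (0,5) → (φ(0),φ(5)) = (1,4) ∈ E(G2) ✓
  (1,6) → (φ(1),φ(6)) = (2,3) ∈ E(G2) ✓
  (2,6) → (φ(2),φ(6)) = (0,2) ∈ E(G2) ✓
All 3 edges of G1 map to edges of G2, and |E(G1)| = |E(G2)| = 3, so φ is a bijection on edges as well as vertices. Hence G1 ≅ G2.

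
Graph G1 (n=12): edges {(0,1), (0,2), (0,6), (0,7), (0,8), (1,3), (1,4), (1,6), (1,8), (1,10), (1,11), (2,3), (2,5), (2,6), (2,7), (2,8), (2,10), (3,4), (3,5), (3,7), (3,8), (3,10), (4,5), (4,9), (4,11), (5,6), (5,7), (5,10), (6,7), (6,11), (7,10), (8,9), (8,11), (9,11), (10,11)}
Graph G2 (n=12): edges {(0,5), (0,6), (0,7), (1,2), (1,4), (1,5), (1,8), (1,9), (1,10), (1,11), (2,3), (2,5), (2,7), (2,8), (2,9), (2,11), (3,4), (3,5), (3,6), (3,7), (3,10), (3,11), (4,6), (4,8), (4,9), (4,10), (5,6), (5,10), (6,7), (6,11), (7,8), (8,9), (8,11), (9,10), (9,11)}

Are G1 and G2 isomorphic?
Yes, isomorphic

The graphs are isomorphic.
One valid mapping φ: V(G1) → V(G2): 0→10, 1→3, 2→1, 3→2, 4→7, 5→8, 6→4, 7→9, 8→5, 9→0, 10→11, 11→6

Verify φ preserves adjacency — for each edge of G1, its image is an edge of G2:
  (0,1) → (φ(0),φ(1)) = (3,10) ∈ E(G2) ✓
  (0,2) → (φ(0),φ(2)) = (1,10) ∈ E(G2) ✓
  (0,6) → (φ(0),φ(6)) = (4,10) ∈ E(G2) ✓
  (0,7) → (φ(0),φ(7)) = (9,10) ∈ E(G2) ✓
  (0,8) → (φ(0),φ(8)) = (5,10) ∈ E(G2) ✓
  (1,3) → (φ(1),φ(3)) = (2,3) ∈ E(G2) ✓
  (1,4) → (φ(1),φ(4)) = (3,7) ∈ E(G2) ✓
  (1,6) → (φ(1),φ(6)) = (3,4) ∈ E(G2) ✓
  (1,8) → (φ(1),φ(8)) = (3,5) ∈ E(G2) ✓
  (1,10) → (φ(1),φ(10)) = (3,11) ∈ E(G2) ✓
  (1,11) → (φ(1),φ(11)) = (3,6) ∈ E(G2) ✓
  (2,3) → (φ(2),φ(3)) = (1,2) ∈ E(G2) ✓
  (2,5) → (φ(2),φ(5)) = (1,8) ∈ E(G2) ✓
  (2,6) → (φ(2),φ(6)) = (1,4) ∈ E(G2) ✓
  (2,7) → (φ(2),φ(7)) = (1,9) ∈ E(G2) ✓
  (2,8) → (φ(2),φ(8)) = (1,5) ∈ E(G2) ✓
  (2,10) → (φ(2),φ(10)) = (1,11) ∈ E(G2) ✓
  (3,4) → (φ(3),φ(4)) = (2,7) ∈ E(G2) ✓
  (3,5) → (φ(3),φ(5)) = (2,8) ∈ E(G2) ✓
  (3,7) → (φ(3),φ(7)) = (2,9) ∈ E(G2) ✓
  (3,8) → (φ(3),φ(8)) = (2,5) ∈ E(G2) ✓
  (3,10) → (φ(3),φ(10)) = (2,11) ∈ E(G2) ✓
  (4,5) → (φ(4),φ(5)) = (7,8) ∈ E(G2) ✓
  (4,9) → (φ(4),φ(9)) = (0,7) ∈ E(G2) ✓
  (4,11) → (φ(4),φ(11)) = (6,7) ∈ E(G2) ✓
  (5,6) → (φ(5),φ(6)) = (4,8) ∈ E(G2) ✓
  (5,7) → (φ(5),φ(7)) = (8,9) ∈ E(G2) ✓
  (5,10) → (φ(5),φ(10)) = (8,11) ∈ E(G2) ✓
  (6,7) → (φ(6),φ(7)) = (4,9) ∈ E(G2) ✓
  (6,11) → (φ(6),φ(11)) = (4,6) ∈ E(G2) ✓
  (7,10) → (φ(7),φ(10)) = (9,11) ∈ E(G2) ✓
  (8,9) → (φ(8),φ(9)) = (0,5) ∈ E(G2) ✓
  (8,11) → (φ(8),φ(11)) = (5,6) ∈ E(G2) ✓
  (9,11) → (φ(9),φ(11)) = (0,6) ∈ E(G2) ✓
  (10,11) → (φ(10),φ(11)) = (6,11) ∈ E(G2) ✓
All 35 edges of G1 map to edges of G2, and |E(G1)| = |E(G2)| = 35, so φ is a bijection on edges as well as vertices. Hence G1 ≅ G2.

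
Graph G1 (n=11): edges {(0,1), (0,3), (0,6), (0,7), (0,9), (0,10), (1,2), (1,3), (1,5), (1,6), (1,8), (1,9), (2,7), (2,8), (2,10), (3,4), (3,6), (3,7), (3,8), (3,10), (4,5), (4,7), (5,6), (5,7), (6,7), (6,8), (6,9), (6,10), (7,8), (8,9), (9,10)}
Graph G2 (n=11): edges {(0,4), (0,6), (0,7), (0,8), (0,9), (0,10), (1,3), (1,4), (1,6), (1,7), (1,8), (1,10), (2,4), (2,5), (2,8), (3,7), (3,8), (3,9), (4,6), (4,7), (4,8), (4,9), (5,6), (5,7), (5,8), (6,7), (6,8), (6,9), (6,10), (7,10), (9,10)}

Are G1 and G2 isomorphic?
Yes, isomorphic

The graphs are isomorphic.
One valid mapping φ: V(G1) → V(G2): 0→0, 1→7, 2→3, 3→4, 4→2, 5→5, 6→6, 7→8, 8→1, 9→10, 10→9

Verify φ preserves adjacency — for each edge of G1, its image is an edge of G2:
  (0,1) → (φ(0),φ(1)) = (0,7) ∈ E(G2) ✓
  (0,3) → (φ(0),φ(3)) = (0,4) ∈ E(G2) ✓
  (0,6) → (φ(0),φ(6)) = (0,6) ∈ E(G2) ✓
  (0,7) → (φ(0),φ(7)) = (0,8) ∈ E(G2) ✓
  (0,9) → (φ(0),φ(9)) = (0,10) ∈ E(G2) ✓
  (0,10) → (φ(0),φ(10)) = (0,9) ∈ E(G2) ✓
  (1,2) → (φ(1),φ(2)) = (3,7) ∈ E(G2) ✓
  (1,3) → (φ(1),φ(3)) = (4,7) ∈ E(G2) ✓
  (1,5) → (φ(1),φ(5)) = (5,7) ∈ E(G2) ✓
  (1,6) → (φ(1),φ(6)) = (6,7) ∈ E(G2) ✓
  (1,8) → (φ(1),φ(8)) = (1,7) ∈ E(G2) ✓
  (1,9) → (φ(1),φ(9)) = (7,10) ∈ E(G2) ✓
  (2,7) → (φ(2),φ(7)) = (3,8) ∈ E(G2) ✓
  (2,8) → (φ(2),φ(8)) = (1,3) ∈ E(G2) ✓
  (2,10) → (φ(2),φ(10)) = (3,9) ∈ E(G2) ✓
  (3,4) → (φ(3),φ(4)) = (2,4) ∈ E(G2) ✓
  (3,6) → (φ(3),φ(6)) = (4,6) ∈ E(G2) ✓
  (3,7) → (φ(3),φ(7)) = (4,8) ∈ E(G2) ✓
  (3,8) → (φ(3),φ(8)) = (1,4) ∈ E(G2) ✓
  (3,10) → (φ(3),φ(10)) = (4,9) ∈ E(G2) ✓
  (4,5) → (φ(4),φ(5)) = (2,5) ∈ E(G2) ✓
  (4,7) → (φ(4),φ(7)) = (2,8) ∈ E(G2) ✓
  (5,6) → (φ(5),φ(6)) = (5,6) ∈ E(G2) ✓
  (5,7) → (φ(5),φ(7)) = (5,8) ∈ E(G2) ✓
  (6,7) → (φ(6),φ(7)) = (6,8) ∈ E(G2) ✓
  (6,8) → (φ(6),φ(8)) = (1,6) ∈ E(G2) ✓
  (6,9) → (φ(6),φ(9)) = (6,10) ∈ E(G2) ✓
  (6,10) → (φ(6),φ(10)) = (6,9) ∈ E(G2) ✓
  (7,8) → (φ(7),φ(8)) = (1,8) ∈ E(G2) ✓
  (8,9) → (φ(8),φ(9)) = (1,10) ∈ E(G2) ✓
  (9,10) → (φ(9),φ(10)) = (9,10) ∈ E(G2) ✓
All 31 edges of G1 map to edges of G2, and |E(G1)| = |E(G2)| = 31, so φ is a bijection on edges as well as vertices. Hence G1 ≅ G2.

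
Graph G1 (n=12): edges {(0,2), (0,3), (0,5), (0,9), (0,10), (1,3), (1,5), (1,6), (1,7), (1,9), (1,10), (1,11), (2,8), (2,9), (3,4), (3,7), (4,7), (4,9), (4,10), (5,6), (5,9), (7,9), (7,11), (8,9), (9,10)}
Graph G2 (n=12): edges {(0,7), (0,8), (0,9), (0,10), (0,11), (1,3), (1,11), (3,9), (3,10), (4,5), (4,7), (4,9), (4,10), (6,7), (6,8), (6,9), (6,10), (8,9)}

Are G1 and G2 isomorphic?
No, not isomorphic

The graphs are NOT isomorphic.

Connected components of G1: 1 component(s) with vertex sets [[0, 1, 2, 3, 4, 5, 6, 7, 8, 9, 10, 11]], sizes [12].
Connected components of G2: 2 component(s) with vertex sets [[2], [0, 1, 3, 4, 5, 6, 7, 8, 9, 10, 11]], sizes [1, 11].
The number of connected components (and the multiset of component sizes) is an isomorphism invariant — an isomorphism maps each component of G1 bijectively onto a component of G2. Since G1 has 1 component(s) and G2 has 2, they cannot be isomorphic.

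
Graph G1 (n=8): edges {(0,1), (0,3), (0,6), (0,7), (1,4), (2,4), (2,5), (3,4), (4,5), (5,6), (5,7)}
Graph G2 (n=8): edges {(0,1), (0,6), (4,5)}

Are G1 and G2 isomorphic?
No, not isomorphic

The graphs are NOT isomorphic.

Connected components of G1: 1 component(s) with vertex sets [[0, 1, 2, 3, 4, 5, 6, 7]], sizes [8].
Connected components of G2: 5 component(s) with vertex sets [[2], [3], [7], [4, 5], [0, 1, 6]], sizes [1, 1, 1, 2, 3].
The number of connected components (and the multiset of component sizes) is an isomorphism invariant — an isomorphism maps each component of G1 bijectively onto a component of G2. Since G1 has 1 component(s) and G2 has 5, they cannot be isomorphic.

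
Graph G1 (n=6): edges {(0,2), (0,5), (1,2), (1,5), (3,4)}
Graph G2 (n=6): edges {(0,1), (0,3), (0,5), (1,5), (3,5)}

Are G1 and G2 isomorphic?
No, not isomorphic

The graphs are NOT isomorphic.

Counting triangles (3-cliques): G1 has 0, G2 has 2.
Triangle count is an isomorphism invariant, so differing triangle counts rule out isomorphism.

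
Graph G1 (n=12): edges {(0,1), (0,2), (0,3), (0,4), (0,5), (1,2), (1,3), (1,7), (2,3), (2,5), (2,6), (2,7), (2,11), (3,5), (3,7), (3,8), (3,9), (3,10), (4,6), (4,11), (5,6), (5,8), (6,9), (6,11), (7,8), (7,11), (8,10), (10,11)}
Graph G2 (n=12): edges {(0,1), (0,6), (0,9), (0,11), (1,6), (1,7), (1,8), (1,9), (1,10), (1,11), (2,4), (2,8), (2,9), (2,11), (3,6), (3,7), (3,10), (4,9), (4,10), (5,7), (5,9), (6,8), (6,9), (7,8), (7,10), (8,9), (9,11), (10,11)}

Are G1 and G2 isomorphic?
Yes, isomorphic

The graphs are isomorphic.
One valid mapping φ: V(G1) → V(G2): 0→6, 1→0, 2→1, 3→9, 4→3, 5→8, 6→7, 7→11, 8→2, 9→5, 10→4, 11→10

Verify φ preserves adjacency — for each edge of G1, its image is an edge of G2:
  (0,1) → (φ(0),φ(1)) = (0,6) ∈ E(G2) ✓
  (0,2) → (φ(0),φ(2)) = (1,6) ∈ E(G2) ✓
  (0,3) → (φ(0),φ(3)) = (6,9) ∈ E(G2) ✓
  (0,4) → (φ(0),φ(4)) = (3,6) ∈ E(G2) ✓
  (0,5) → (φ(0),φ(5)) = (6,8) ∈ E(G2) ✓
  (1,2) → (φ(1),φ(2)) = (0,1) ∈ E(G2) ✓
  (1,3) → (φ(1),φ(3)) = (0,9) ∈ E(G2) ✓
  (1,7) → (φ(1),φ(7)) = (0,11) ∈ E(G2) ✓
  (2,3) → (φ(2),φ(3)) = (1,9) ∈ E(G2) ✓
  (2,5) → (φ(2),φ(5)) = (1,8) ∈ E(G2) ✓
  (2,6) → (φ(2),φ(6)) = (1,7) ∈ E(G2) ✓
  (2,7) → (φ(2),φ(7)) = (1,11) ∈ E(G2) ✓
  (2,11) → (φ(2),φ(11)) = (1,10) ∈ E(G2) ✓
  (3,5) → (φ(3),φ(5)) = (8,9) ∈ E(G2) ✓
  (3,7) → (φ(3),φ(7)) = (9,11) ∈ E(G2) ✓
  (3,8) → (φ(3),φ(8)) = (2,9) ∈ E(G2) ✓
  (3,9) → (φ(3),φ(9)) = (5,9) ∈ E(G2) ✓
  (3,10) → (φ(3),φ(10)) = (4,9) ∈ E(G2) ✓
  (4,6) → (φ(4),φ(6)) = (3,7) ∈ E(G2) ✓
  (4,11) → (φ(4),φ(11)) = (3,10) ∈ E(G2) ✓
  (5,6) → (φ(5),φ(6)) = (7,8) ∈ E(G2) ✓
  (5,8) → (φ(5),φ(8)) = (2,8) ∈ E(G2) ✓
  (6,9) → (φ(6),φ(9)) = (5,7) ∈ E(G2) ✓
  (6,11) → (φ(6),φ(11)) = (7,10) ∈ E(G2) ✓
  (7,8) → (φ(7),φ(8)) = (2,11) ∈ E(G2) ✓
  (7,11) → (φ(7),φ(11)) = (10,11) ∈ E(G2) ✓
  (8,10) → (φ(8),φ(10)) = (2,4) ∈ E(G2) ✓
  (10,11) → (φ(10),φ(11)) = (4,10) ∈ E(G2) ✓
All 28 edges of G1 map to edges of G2, and |E(G1)| = |E(G2)| = 28, so φ is a bijection on edges as well as vertices. Hence G1 ≅ G2.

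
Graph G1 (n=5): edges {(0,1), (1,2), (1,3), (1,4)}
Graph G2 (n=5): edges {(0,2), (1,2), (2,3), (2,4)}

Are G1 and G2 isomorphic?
Yes, isomorphic

The graphs are isomorphic.
One valid mapping φ: V(G1) → V(G2): 0→1, 1→2, 2→0, 3→4, 4→3

Verify φ preserves adjacency — for each edge of G1, its image is an edge of G2:
  (0,1) → (φ(0),φ(1)) = (1,2) ∈ E(G2) ✓
  (1,2) → (φ(1),φ(2)) = (0,2) ∈ E(G2) ✓
  (1,3) → (φ(1),φ(3)) = (2,4) ∈ E(G2) ✓
  (1,4) → (φ(1),φ(4)) = (2,3) ∈ E(G2) ✓
All 4 edges of G1 map to edges of G2, and |E(G1)| = |E(G2)| = 4, so φ is a bijection on edges as well as vertices. Hence G1 ≅ G2.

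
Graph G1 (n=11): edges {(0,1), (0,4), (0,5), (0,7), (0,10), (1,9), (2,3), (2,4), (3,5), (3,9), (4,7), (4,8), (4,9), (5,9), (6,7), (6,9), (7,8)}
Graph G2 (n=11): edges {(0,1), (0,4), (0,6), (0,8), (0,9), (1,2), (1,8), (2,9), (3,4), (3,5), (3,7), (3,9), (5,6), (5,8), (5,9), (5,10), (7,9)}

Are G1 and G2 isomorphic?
Yes, isomorphic

The graphs are isomorphic.
One valid mapping φ: V(G1) → V(G2): 0→5, 1→6, 2→2, 3→1, 4→9, 5→8, 6→4, 7→3, 8→7, 9→0, 10→10

Verify φ preserves adjacency — for each edge of G1, its image is an edge of G2:
  (0,1) → (φ(0),φ(1)) = (5,6) ∈ E(G2) ✓
  (0,4) → (φ(0),φ(4)) = (5,9) ∈ E(G2) ✓
  (0,5) → (φ(0),φ(5)) = (5,8) ∈ E(G2) ✓
  (0,7) → (φ(0),φ(7)) = (3,5) ∈ E(G2) ✓
  (0,10) → (φ(0),φ(10)) = (5,10) ∈ E(G2) ✓
  (1,9) → (φ(1),φ(9)) = (0,6) ∈ E(G2) ✓
  (2,3) → (φ(2),φ(3)) = (1,2) ∈ E(G2) ✓
  (2,4) → (φ(2),φ(4)) = (2,9) ∈ E(G2) ✓
  (3,5) → (φ(3),φ(5)) = (1,8) ∈ E(G2) ✓
  (3,9) → (φ(3),φ(9)) = (0,1) ∈ E(G2) ✓
  (4,7) → (φ(4),φ(7)) = (3,9) ∈ E(G2) ✓
  (4,8) → (φ(4),φ(8)) = (7,9) ∈ E(G2) ✓
  (4,9) → (φ(4),φ(9)) = (0,9) ∈ E(G2) ✓
  (5,9) → (φ(5),φ(9)) = (0,8) ∈ E(G2) ✓
  (6,7) → (φ(6),φ(7)) = (3,4) ∈ E(G2) ✓
  (6,9) → (φ(6),φ(9)) = (0,4) ∈ E(G2) ✓
  (7,8) → (φ(7),φ(8)) = (3,7) ∈ E(G2) ✓
All 17 edges of G1 map to edges of G2, and |E(G1)| = |E(G2)| = 17, so φ is a bijection on edges as well as vertices. Hence G1 ≅ G2.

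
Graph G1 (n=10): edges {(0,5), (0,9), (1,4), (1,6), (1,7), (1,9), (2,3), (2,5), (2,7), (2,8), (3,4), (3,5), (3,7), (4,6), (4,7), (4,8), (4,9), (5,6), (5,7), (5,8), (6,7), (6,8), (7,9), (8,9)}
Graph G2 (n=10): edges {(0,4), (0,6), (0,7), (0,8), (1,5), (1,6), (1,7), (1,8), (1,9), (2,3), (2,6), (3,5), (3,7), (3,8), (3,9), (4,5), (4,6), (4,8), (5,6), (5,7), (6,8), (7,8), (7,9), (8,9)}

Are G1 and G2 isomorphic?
Yes, isomorphic

The graphs are isomorphic.
One valid mapping φ: V(G1) → V(G2): 0→2, 1→9, 2→4, 3→0, 4→7, 5→6, 6→1, 7→8, 8→5, 9→3

Verify φ preserves adjacency — for each edge of G1, its image is an edge of G2:
  (0,5) → (φ(0),φ(5)) = (2,6) ∈ E(G2) ✓
  (0,9) → (φ(0),φ(9)) = (2,3) ∈ E(G2) ✓
  (1,4) → (φ(1),φ(4)) = (7,9) ∈ E(G2) ✓
  (1,6) → (φ(1),φ(6)) = (1,9) ∈ E(G2) ✓
  (1,7) → (φ(1),φ(7)) = (8,9) ∈ E(G2) ✓
  (1,9) → (φ(1),φ(9)) = (3,9) ∈ E(G2) ✓
  (2,3) → (φ(2),φ(3)) = (0,4) ∈ E(G2) ✓
  (2,5) → (φ(2),φ(5)) = (4,6) ∈ E(G2) ✓
  (2,7) → (φ(2),φ(7)) = (4,8) ∈ E(G2) ✓
  (2,8) → (φ(2),φ(8)) = (4,5) ∈ E(G2) ✓
  (3,4) → (φ(3),φ(4)) = (0,7) ∈ E(G2) ✓
  (3,5) → (φ(3),φ(5)) = (0,6) ∈ E(G2) ✓
  (3,7) → (φ(3),φ(7)) = (0,8) ∈ E(G2) ✓
  (4,6) → (φ(4),φ(6)) = (1,7) ∈ E(G2) ✓
  (4,7) → (φ(4),φ(7)) = (7,8) ∈ E(G2) ✓
  (4,8) → (φ(4),φ(8)) = (5,7) ∈ E(G2) ✓
  (4,9) → (φ(4),φ(9)) = (3,7) ∈ E(G2) ✓
  (5,6) → (φ(5),φ(6)) = (1,6) ∈ E(G2) ✓
  (5,7) → (φ(5),φ(7)) = (6,8) ∈ E(G2) ✓
  (5,8) → (φ(5),φ(8)) = (5,6) ∈ E(G2) ✓
  (6,7) → (φ(6),φ(7)) = (1,8) ∈ E(G2) ✓
  (6,8) → (φ(6),φ(8)) = (1,5) ∈ E(G2) ✓
  (7,9) → (φ(7),φ(9)) = (3,8) ∈ E(G2) ✓
  (8,9) → (φ(8),φ(9)) = (3,5) ∈ E(G2) ✓
All 24 edges of G1 map to edges of G2, and |E(G1)| = |E(G2)| = 24, so φ is a bijection on edges as well as vertices. Hence G1 ≅ G2.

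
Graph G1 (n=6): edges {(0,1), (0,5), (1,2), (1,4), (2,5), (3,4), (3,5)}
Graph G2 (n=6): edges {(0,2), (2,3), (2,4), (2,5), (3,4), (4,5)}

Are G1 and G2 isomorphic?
No, not isomorphic

The graphs are NOT isomorphic.

Connected components of G1: 1 component(s) with vertex sets [[0, 1, 2, 3, 4, 5]], sizes [6].
Connected components of G2: 2 component(s) with vertex sets [[1], [0, 2, 3, 4, 5]], sizes [1, 5].
The number of connected components (and the multiset of component sizes) is an isomorphism invariant — an isomorphism maps each component of G1 bijectively onto a component of G2. Since G1 has 1 component(s) and G2 has 2, they cannot be isomorphic.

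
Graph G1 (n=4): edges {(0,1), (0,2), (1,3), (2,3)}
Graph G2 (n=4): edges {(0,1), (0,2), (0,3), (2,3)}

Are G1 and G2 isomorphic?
No, not isomorphic

The graphs are NOT isomorphic.

Counting triangles (3-cliques): G1 has 0, G2 has 1.
Triangle count is an isomorphism invariant, so differing triangle counts rule out isomorphism.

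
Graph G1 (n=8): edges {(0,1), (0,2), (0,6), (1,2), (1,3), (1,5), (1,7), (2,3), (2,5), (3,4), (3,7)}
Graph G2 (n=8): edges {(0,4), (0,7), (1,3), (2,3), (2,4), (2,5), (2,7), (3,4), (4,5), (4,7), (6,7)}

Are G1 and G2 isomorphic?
Yes, isomorphic

The graphs are isomorphic.
One valid mapping φ: V(G1) → V(G2): 0→3, 1→4, 2→2, 3→7, 4→6, 5→5, 6→1, 7→0

Verify φ preserves adjacency — for each edge of G1, its image is an edge of G2:
  (0,1) → (φ(0),φ(1)) = (3,4) ∈ E(G2) ✓
  (0,2) → (φ(0),φ(2)) = (2,3) ∈ E(G2) ✓
  (0,6) → (φ(0),φ(6)) = (1,3) ∈ E(G2) ✓
  (1,2) → (φ(1),φ(2)) = (2,4) ∈ E(G2) ✓
  (1,3) → (φ(1),φ(3)) = (4,7) ∈ E(G2) ✓
  (1,5) → (φ(1),φ(5)) = (4,5) ∈ E(G2) ✓
  (1,7) → (φ(1),φ(7)) = (0,4) ∈ E(G2) ✓
  (2,3) → (φ(2),φ(3)) = (2,7) ∈ E(G2) ✓
  (2,5) → (φ(2),φ(5)) = (2,5) ∈ E(G2) ✓
  (3,4) → (φ(3),φ(4)) = (6,7) ∈ E(G2) ✓
  (3,7) → (φ(3),φ(7)) = (0,7) ∈ E(G2) ✓
All 11 edges of G1 map to edges of G2, and |E(G1)| = |E(G2)| = 11, so φ is a bijection on edges as well as vertices. Hence G1 ≅ G2.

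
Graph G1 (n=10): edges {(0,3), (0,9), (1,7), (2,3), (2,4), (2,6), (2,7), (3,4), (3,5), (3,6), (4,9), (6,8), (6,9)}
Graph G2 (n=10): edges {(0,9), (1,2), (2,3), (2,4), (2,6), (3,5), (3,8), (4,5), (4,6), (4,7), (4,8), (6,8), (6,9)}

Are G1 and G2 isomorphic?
Yes, isomorphic

The graphs are isomorphic.
One valid mapping φ: V(G1) → V(G2): 0→5, 1→0, 2→6, 3→4, 4→8, 5→7, 6→2, 7→9, 8→1, 9→3

Verify φ preserves adjacency — for each edge of G1, its image is an edge of G2:
  (0,3) → (φ(0),φ(3)) = (4,5) ∈ E(G2) ✓
  (0,9) → (φ(0),φ(9)) = (3,5) ∈ E(G2) ✓
  (1,7) → (φ(1),φ(7)) = (0,9) ∈ E(G2) ✓
  (2,3) → (φ(2),φ(3)) = (4,6) ∈ E(G2) ✓
  (2,4) → (φ(2),φ(4)) = (6,8) ∈ E(G2) ✓
  (2,6) → (φ(2),φ(6)) = (2,6) ∈ E(G2) ✓
  (2,7) → (φ(2),φ(7)) = (6,9) ∈ E(G2) ✓
  (3,4) → (φ(3),φ(4)) = (4,8) ∈ E(G2) ✓
  (3,5) → (φ(3),φ(5)) = (4,7) ∈ E(G2) ✓
  (3,6) → (φ(3),φ(6)) = (2,4) ∈ E(G2) ✓
  (4,9) → (φ(4),φ(9)) = (3,8) ∈ E(G2) ✓
  (6,8) → (φ(6),φ(8)) = (1,2) ∈ E(G2) ✓
  (6,9) → (φ(6),φ(9)) = (2,3) ∈ E(G2) ✓
All 13 edges of G1 map to edges of G2, and |E(G1)| = |E(G2)| = 13, so φ is a bijection on edges as well as vertices. Hence G1 ≅ G2.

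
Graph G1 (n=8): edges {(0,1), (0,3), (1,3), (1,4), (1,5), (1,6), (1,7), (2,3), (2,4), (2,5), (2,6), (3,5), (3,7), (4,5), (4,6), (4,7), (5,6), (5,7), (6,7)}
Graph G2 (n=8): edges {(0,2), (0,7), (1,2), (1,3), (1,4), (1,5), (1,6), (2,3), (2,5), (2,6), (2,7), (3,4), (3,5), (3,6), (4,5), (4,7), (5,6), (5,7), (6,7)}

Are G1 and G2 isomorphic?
Yes, isomorphic

The graphs are isomorphic.
One valid mapping φ: V(G1) → V(G2): 0→0, 1→2, 2→4, 3→7, 4→1, 5→5, 6→3, 7→6

Verify φ preserves adjacency — for each edge of G1, its image is an edge of G2:
  (0,1) → (φ(0),φ(1)) = (0,2) ∈ E(G2) ✓
  (0,3) → (φ(0),φ(3)) = (0,7) ∈ E(G2) ✓
  (1,3) → (φ(1),φ(3)) = (2,7) ∈ E(G2) ✓
  (1,4) → (φ(1),φ(4)) = (1,2) ∈ E(G2) ✓
  (1,5) → (φ(1),φ(5)) = (2,5) ∈ E(G2) ✓
  (1,6) → (φ(1),φ(6)) = (2,3) ∈ E(G2) ✓
  (1,7) → (φ(1),φ(7)) = (2,6) ∈ E(G2) ✓
  (2,3) → (φ(2),φ(3)) = (4,7) ∈ E(G2) ✓
  (2,4) → (φ(2),φ(4)) = (1,4) ∈ E(G2) ✓
  (2,5) → (φ(2),φ(5)) = (4,5) ∈ E(G2) ✓
  (2,6) → (φ(2),φ(6)) = (3,4) ∈ E(G2) ✓
  (3,5) → (φ(3),φ(5)) = (5,7) ∈ E(G2) ✓
  (3,7) → (φ(3),φ(7)) = (6,7) ∈ E(G2) ✓
  (4,5) → (φ(4),φ(5)) = (1,5) ∈ E(G2) ✓
  (4,6) → (φ(4),φ(6)) = (1,3) ∈ E(G2) ✓
  (4,7) → (φ(4),φ(7)) = (1,6) ∈ E(G2) ✓
  (5,6) → (φ(5),φ(6)) = (3,5) ∈ E(G2) ✓
  (5,7) → (φ(5),φ(7)) = (5,6) ∈ E(G2) ✓
  (6,7) → (φ(6),φ(7)) = (3,6) ∈ E(G2) ✓
All 19 edges of G1 map to edges of G2, and |E(G1)| = |E(G2)| = 19, so φ is a bijection on edges as well as vertices. Hence G1 ≅ G2.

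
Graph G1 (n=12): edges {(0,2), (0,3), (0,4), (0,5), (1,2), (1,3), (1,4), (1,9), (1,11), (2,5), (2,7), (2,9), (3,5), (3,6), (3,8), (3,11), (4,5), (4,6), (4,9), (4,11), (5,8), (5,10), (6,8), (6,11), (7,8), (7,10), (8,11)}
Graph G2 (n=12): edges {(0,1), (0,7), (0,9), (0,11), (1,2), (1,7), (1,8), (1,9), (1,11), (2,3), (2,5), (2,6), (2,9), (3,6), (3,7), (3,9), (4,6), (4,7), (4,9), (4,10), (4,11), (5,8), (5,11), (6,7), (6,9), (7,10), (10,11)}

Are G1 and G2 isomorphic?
Yes, isomorphic

The graphs are isomorphic.
One valid mapping φ: V(G1) → V(G2): 0→0, 1→4, 2→11, 3→9, 4→7, 5→1, 6→3, 7→5, 8→2, 9→10, 10→8, 11→6

Verify φ preserves adjacency — for each edge of G1, its image is an edge of G2:
  (0,2) → (φ(0),φ(2)) = (0,11) ∈ E(G2) ✓
  (0,3) → (φ(0),φ(3)) = (0,9) ∈ E(G2) ✓
  (0,4) → (φ(0),φ(4)) = (0,7) ∈ E(G2) ✓
  (0,5) → (φ(0),φ(5)) = (0,1) ∈ E(G2) ✓
  (1,2) → (φ(1),φ(2)) = (4,11) ∈ E(G2) ✓
  (1,3) → (φ(1),φ(3)) = (4,9) ∈ E(G2) ✓
  (1,4) → (φ(1),φ(4)) = (4,7) ∈ E(G2) ✓
  (1,9) → (φ(1),φ(9)) = (4,10) ∈ E(G2) ✓
  (1,11) → (φ(1),φ(11)) = (4,6) ∈ E(G2) ✓
  (2,5) → (φ(2),φ(5)) = (1,11) ∈ E(G2) ✓
  (2,7) → (φ(2),φ(7)) = (5,11) ∈ E(G2) ✓
  (2,9) → (φ(2),φ(9)) = (10,11) ∈ E(G2) ✓
  (3,5) → (φ(3),φ(5)) = (1,9) ∈ E(G2) ✓
  (3,6) → (φ(3),φ(6)) = (3,9) ∈ E(G2) ✓
  (3,8) → (φ(3),φ(8)) = (2,9) ∈ E(G2) ✓
  (3,11) → (φ(3),φ(11)) = (6,9) ∈ E(G2) ✓
  (4,5) → (φ(4),φ(5)) = (1,7) ∈ E(G2) ✓
  (4,6) → (φ(4),φ(6)) = (3,7) ∈ E(G2) ✓
  (4,9) → (φ(4),φ(9)) = (7,10) ∈ E(G2) ✓
  (4,11) → (φ(4),φ(11)) = (6,7) ∈ E(G2) ✓
  (5,8) → (φ(5),φ(8)) = (1,2) ∈ E(G2) ✓
  (5,10) → (φ(5),φ(10)) = (1,8) ∈ E(G2) ✓
  (6,8) → (φ(6),φ(8)) = (2,3) ∈ E(G2) ✓
  (6,11) → (φ(6),φ(11)) = (3,6) ∈ E(G2) ✓
  (7,8) → (φ(7),φ(8)) = (2,5) ∈ E(G2) ✓
  (7,10) → (φ(7),φ(10)) = (5,8) ∈ E(G2) ✓
  (8,11) → (φ(8),φ(11)) = (2,6) ∈ E(G2) ✓
All 27 edges of G1 map to edges of G2, and |E(G1)| = |E(G2)| = 27, so φ is a bijection on edges as well as vertices. Hence G1 ≅ G2.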